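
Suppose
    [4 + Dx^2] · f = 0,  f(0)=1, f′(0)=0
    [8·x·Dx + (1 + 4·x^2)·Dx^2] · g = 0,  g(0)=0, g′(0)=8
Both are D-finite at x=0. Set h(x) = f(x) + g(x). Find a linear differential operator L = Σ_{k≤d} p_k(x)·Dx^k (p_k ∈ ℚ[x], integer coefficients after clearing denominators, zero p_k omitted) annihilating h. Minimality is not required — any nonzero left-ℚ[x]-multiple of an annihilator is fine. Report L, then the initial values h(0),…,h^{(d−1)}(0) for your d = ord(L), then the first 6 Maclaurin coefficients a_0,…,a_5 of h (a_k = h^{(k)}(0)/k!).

L = (-352·x + 1792·x^3 + 512·x^5)·Dx + (-4 + 112·x^2 + 576·x^4 + 256·x^6)·Dx^2 + (-88·x + 448·x^3 + 128·x^5)·Dx^3 + (-1 + 28·x^2 + 144·x^4 + 64·x^6)·Dx^4  (order 4).
h: a_k = 1, 8, -2, -32/3, 2/3, 128/5, …
ICs: h(0) = 1, h′(0) = 8, h′′(0) = -4, h′′′(0) = -64.

f: a_k = 1, 0, -2, 0, 2/3, 0, …
g: a_k = 0, 8, 0, -32/3, 0, 128/5, …
L₀ := lclm(L_f,L_g); ord L₀ ≤ 2+2.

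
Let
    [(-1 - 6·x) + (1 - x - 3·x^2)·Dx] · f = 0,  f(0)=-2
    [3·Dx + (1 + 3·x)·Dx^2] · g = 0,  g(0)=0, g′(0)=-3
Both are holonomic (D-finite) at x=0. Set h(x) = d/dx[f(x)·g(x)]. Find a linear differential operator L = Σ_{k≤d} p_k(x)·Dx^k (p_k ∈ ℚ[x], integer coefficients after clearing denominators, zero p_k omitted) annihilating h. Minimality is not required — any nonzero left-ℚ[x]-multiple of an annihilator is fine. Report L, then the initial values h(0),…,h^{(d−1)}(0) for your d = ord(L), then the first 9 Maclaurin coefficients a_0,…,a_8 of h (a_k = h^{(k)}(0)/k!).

f: a_k = -2, -2, -8, -14, -38, -80, -194, -434, -1016, …
g: a_k = 0, -3, 9/2, -9, 81/4, -243/5, 243/2, -2187/7, 6561/8, …
h₀=f·g: eliminate ⇒ L₀, order ≤ 1·2.
Differentiate: ansatz ord ≤ ord L₀ ⇒ L.
L = (34 + 162·x + 324·x^2) + (1 + 29·x + 180·x^2 + 252·x^3)·Dx + (-1 - 6·x - 2·x^2 + 33·x^3 + 36·x^4)·Dx^2  (order 2).
h: a_k = 6, -6, 99, -66, 1797/2, -3384/5, 73581/10, -259698/35, 8315973/140, …
ICs: h(0) = 6, h′(0) = -6.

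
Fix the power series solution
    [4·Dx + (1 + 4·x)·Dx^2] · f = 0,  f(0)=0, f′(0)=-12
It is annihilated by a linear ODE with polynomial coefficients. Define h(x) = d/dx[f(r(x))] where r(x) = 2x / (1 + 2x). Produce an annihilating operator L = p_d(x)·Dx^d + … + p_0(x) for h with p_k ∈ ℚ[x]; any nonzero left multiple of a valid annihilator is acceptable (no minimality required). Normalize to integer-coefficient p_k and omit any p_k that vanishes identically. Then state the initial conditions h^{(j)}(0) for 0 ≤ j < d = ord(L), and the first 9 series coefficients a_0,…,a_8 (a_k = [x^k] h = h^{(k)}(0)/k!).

L = (12 + 40·x) + (1 + 12·x + 20·x^2)·Dx  (order 1).
h: a_k = -24, 288, -2976, 29952, -299904, 2999808, -29999616, 299999232, -2999998464, …
ICs: h(0) = -24.

f: a_k = 0, -12, 24, -64, 192, -3072/5, 2048, -49152/7, 24576, …
L₀ from L_f via x↦r, Dx↦r'^{-1}Dx.
Derive L from L₀ (diff closure).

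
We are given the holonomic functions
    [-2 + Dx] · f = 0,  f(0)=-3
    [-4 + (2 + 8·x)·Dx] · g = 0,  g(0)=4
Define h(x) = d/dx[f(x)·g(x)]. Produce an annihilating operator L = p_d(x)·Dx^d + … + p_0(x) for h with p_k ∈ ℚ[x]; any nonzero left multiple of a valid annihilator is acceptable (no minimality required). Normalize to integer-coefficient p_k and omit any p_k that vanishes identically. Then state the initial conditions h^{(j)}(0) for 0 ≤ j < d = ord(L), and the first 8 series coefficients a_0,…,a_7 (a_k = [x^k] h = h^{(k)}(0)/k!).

L = (2 + 16·x + 16·x^2) + (-1 - 6·x - 8·x^2)·Dx  (order 1).
h: a_k = -48, -96, -192, 128, -896, 15616/5, -177664/15, 4701184/105, …
ICs: h(0) = -48.

f: a_k = -3, -6, -6, -4, -2, -4/5, -4/15, -8/105, …
g: a_k = 4, 8, -8, 16, -40, 112, -336, 1056, …
f·g: L₀ = L_f ⊗_s L_g, ord ≤ 1·1.
Derive L from L₀ (diff closure).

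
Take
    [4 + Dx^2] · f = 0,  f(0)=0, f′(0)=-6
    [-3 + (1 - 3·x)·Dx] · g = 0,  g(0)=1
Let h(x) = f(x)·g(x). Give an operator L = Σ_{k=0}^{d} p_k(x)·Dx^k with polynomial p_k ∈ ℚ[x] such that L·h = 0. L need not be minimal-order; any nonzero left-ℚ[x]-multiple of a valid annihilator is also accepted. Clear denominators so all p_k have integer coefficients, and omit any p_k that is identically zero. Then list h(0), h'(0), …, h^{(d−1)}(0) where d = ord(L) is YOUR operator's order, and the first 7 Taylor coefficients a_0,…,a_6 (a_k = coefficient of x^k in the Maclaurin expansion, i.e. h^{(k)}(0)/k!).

L = (-4 + 12·x) + 6·Dx + (-1 + 3·x)·Dx^2  (order 2).
h: a_k = 0, -6, -18, -50, -150, -2254/5, -6762/5, …
ICs: h(0) = 0, h′(0) = -6.

f: a_k = 0, -6, 0, 4, 0, -4/5, 0, …
g: a_k = 1, 3, 9, 27, 81, 243, 729, …
L₀ := L_f ⊗_s L_g (sym. prod.), ord ≤ 2.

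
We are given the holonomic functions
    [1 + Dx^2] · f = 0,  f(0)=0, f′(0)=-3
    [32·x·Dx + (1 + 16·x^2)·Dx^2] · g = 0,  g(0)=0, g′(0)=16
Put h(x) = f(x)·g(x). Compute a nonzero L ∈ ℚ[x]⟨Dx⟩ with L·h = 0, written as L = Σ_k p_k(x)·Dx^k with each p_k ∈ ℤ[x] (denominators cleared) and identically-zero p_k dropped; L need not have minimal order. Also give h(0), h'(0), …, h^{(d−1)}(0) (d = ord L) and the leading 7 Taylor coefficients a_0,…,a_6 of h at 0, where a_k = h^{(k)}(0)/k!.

f: a_k = 0, -3, 0, 1/2, 0, -1/40, 0, …
g: a_k = 0, 16, 0, -256/3, 0, 4096/5, 0, …
f·g: L₀ = L_f ⊗_s L_g, ord ≤ 2·2.
L = (1105 + 51776·x^2 + 22016·x^4 + 16384·x^6 + 65536·x^8) + (2112·x + 35840·x^3 + 49152·x^5 + 262144·x^7)·Dx + (1122 + 52352·x^2 + 27648·x^4 + 32768·x^6 + 131072·x^8)·Dx^2 + (2112·x + 35840·x^3 + 49152·x^5 + 262144·x^7)·Dx^3 + (17 + 576·x^2 + 5632·x^4 + 16384·x^6 + 65536·x^8)·Dx^4  (order 4).
h: a_k = 0, 0, -48, 0, 264, 0, -7502/3, …
ICs: h(0) = 0, h′(0) = 0, h′′(0) = -96, h′′′(0) = 0.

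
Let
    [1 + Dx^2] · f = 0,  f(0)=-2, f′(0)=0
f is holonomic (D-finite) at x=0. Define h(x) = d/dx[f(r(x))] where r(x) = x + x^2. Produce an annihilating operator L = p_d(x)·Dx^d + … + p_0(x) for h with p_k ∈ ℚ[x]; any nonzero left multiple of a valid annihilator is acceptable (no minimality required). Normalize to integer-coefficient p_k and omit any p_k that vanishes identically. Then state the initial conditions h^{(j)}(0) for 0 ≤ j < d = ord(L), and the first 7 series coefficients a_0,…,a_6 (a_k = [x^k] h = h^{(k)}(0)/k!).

f: a_k = -2, 0, 1, 0, -1/12, 0, 1/360, …
L₀ from L_f via x↦r, Dx↦r'^{-1}Dx.
h₀' ⇒ L via d/dx closure of L₀.
L = (13 + 8·x + 24·x^2 + 32·x^3 + 16·x^4) + (-6 - 12·x)·Dx + (1 + 4·x + 4·x^2)·Dx^2  (order 2).
h: a_k = 0, 2, 6, 11/3, -5/3, -179/60, -133/60, …
ICs: h(0) = 0, h′(0) = 2.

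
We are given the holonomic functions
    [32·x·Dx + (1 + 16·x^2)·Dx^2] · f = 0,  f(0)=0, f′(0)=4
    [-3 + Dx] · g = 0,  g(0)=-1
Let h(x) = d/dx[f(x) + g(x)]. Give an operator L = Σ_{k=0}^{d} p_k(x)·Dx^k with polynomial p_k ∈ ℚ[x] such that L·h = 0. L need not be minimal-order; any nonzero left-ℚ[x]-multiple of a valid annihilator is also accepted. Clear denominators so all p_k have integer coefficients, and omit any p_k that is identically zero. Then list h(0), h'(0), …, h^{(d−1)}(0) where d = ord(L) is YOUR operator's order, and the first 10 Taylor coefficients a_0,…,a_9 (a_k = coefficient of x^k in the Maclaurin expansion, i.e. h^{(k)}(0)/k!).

f: a_k = 0, 4, 0, -64/3, 0, 1024/5, 0, -16384/7, 0, 262144/9, …
g: a_k = -1, -3, -9/2, -9/2, -27/8, -81/40, -81/80, -243/560, -729/4480, -243/4480, …
Sum ⇒ L₀ = lclm(L_f,L_g) in ℚ(x)⟨Dx⟩.
Differentiate: ansatz ord ≤ ord L₀ ⇒ L.
L = (96 - 288·x - 4608·x^2 - 4608·x^3) + (-41 + 1248·x^2 - 2304·x^4)·Dx + (3 + 32·x + 96·x^2 + 512·x^3 + 768·x^4)·Dx^2  (order 2).
h: a_k = 1, -9, -155/2, -27/2, 8111/8, -243/40, -1310963/80, -729/560, 1174402933/4480, -729/4480, …
ICs: h(0) = 1, h′(0) = -9.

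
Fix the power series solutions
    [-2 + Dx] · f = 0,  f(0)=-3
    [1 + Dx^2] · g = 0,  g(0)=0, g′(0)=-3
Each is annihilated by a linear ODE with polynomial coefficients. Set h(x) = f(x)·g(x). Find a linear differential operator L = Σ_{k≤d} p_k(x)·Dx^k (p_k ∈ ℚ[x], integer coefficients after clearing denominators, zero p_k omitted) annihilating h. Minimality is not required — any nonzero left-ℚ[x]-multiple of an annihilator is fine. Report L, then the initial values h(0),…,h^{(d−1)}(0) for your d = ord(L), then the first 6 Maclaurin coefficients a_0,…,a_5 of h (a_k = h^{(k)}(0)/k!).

L = 5 - 4·Dx + Dx^2  (order 2).
h: a_k = 0, 9, 18, 33/2, 9, 123/40, …
ICs: h(0) = 0, h′(0) = 9.

f: a_k = -3, -6, -6, -4, -2, -4/5, …
g: a_k = 0, -3, 0, 1/2, 0, -1/40, …
L₀ := L_f ⊗_s L_g (sym. prod.), ord ≤ 2.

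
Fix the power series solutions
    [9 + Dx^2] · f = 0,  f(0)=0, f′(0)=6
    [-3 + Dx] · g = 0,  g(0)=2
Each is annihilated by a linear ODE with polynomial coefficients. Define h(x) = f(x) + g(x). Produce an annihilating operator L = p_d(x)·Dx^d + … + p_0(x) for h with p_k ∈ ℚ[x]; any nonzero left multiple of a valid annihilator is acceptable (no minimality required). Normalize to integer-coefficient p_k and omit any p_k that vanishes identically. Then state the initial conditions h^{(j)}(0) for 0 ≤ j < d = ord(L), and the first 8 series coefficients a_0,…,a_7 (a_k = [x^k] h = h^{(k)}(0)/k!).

f: a_k = 0, 6, 0, -9, 0, 81/20, 0, -243/280, …
g: a_k = 2, 6, 9, 9, 27/4, 81/20, 81/40, 243/280, …
L₀ := lclm(L_f,L_g); ord L₀ ≤ 2+1.
L = -27 + 9·Dx - 3·Dx^2 + Dx^3  (order 3).
h: a_k = 2, 12, 9, 0, 27/4, 81/10, 81/40, 0, …
ICs: h(0) = 2, h′(0) = 12, h′′(0) = 18.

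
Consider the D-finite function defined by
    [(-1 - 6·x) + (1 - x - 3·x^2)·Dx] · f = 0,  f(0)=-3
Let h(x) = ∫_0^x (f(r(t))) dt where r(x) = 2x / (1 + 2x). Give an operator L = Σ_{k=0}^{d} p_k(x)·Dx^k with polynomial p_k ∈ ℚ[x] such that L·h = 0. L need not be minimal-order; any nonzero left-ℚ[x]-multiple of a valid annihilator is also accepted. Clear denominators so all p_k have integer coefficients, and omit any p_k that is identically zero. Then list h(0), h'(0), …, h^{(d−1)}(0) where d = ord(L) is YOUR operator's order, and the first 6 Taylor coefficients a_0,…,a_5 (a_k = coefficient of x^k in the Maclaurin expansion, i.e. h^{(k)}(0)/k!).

L = (2 + 28·x)·Dx + (-1 - 4·x + 8·x^2 + 24·x^3)·Dx^2  (order 2).
h: a_k = 0, -3, -3, -12, 0, -432/5, …
ICs: h(0) = 0, h′(0) = -3.

f: a_k = -3, -3, -12, -21, -57, -120, …
h₀=f(r): pull back L_f along r ⇒ L₀.
h=∫₀ˣh₀: take L = L₀·Dx.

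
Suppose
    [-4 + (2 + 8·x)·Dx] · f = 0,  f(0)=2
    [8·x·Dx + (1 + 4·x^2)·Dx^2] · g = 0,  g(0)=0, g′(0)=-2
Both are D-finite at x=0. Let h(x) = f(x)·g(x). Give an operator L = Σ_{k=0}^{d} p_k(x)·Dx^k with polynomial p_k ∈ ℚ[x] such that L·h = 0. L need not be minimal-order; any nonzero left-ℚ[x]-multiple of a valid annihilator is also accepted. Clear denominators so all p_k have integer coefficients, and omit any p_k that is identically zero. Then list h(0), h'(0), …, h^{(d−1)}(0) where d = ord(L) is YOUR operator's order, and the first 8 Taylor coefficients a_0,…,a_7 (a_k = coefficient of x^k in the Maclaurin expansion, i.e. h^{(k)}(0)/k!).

L = (12 - 16·x - 16·x^2) + (-4 - 8·x + 48·x^2 + 64·x^3)·Dx + (1 + 8·x + 20·x^2 + 32·x^3 + 64·x^4)·Dx^2  (order 2).
h: a_k = 0, -4, -8, 40/3, -16/3, 248/15, -1744/15, 36208/105, …
ICs: h(0) = 0, h′(0) = -4.

f: a_k = 2, 4, -4, 8, -20, 56, -168, 528, …
g: a_k = 0, -2, 0, 8/3, 0, -32/5, 0, 128/7, …
L₀ := L_f ⊗_s L_g (sym. prod.), ord ≤ 2.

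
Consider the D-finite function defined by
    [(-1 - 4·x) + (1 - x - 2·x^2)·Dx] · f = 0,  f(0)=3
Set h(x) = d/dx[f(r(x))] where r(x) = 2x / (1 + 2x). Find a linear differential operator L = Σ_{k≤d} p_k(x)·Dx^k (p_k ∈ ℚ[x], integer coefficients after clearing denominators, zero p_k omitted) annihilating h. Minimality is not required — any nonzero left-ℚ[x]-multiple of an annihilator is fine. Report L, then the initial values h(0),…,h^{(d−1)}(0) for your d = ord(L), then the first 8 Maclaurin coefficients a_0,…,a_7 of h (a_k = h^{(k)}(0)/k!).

L = (8 + 48·x + 288·x^2 + 320·x^3) + (-1 - 14·x - 36·x^2 + 56·x^3 + 160·x^4)·Dx  (order 1).
h: a_k = 6, 48, 0, 768, -1920, 13824, -53760, 270336, …
ICs: h(0) = 6.

f: a_k = 3, 3, 9, 15, 33, 63, 129, 255, …
L₀ from L_f via x↦r, Dx↦r'^{-1}Dx.
Derive L from L₀ (diff closure).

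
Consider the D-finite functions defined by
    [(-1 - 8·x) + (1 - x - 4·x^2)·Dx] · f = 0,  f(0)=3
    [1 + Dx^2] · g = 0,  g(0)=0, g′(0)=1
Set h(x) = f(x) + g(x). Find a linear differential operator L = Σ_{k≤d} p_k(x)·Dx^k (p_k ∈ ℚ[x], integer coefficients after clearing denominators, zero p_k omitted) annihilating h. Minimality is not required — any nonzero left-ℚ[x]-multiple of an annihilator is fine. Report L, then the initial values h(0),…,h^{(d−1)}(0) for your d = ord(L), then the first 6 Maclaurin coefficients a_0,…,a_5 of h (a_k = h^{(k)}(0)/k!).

f: a_k = 3, 3, 15, 27, 87, 195, …
g: a_k = 0, 1, 0, -1/6, 0, 1/120, …
h₀=f+g: left-lcm gives L₀, ord ≤ 3.
L = (55 + 486·x + 553·x^2 + 1488·x^3 + 80·x^4 + 128·x^5) + (-11 - 11·x - 23·x^2 + 169·x^3 + 348·x^4 + 48·x^5 + 64·x^6)·Dx + (55 + 486·x + 553·x^2 + 1488·x^3 + 80·x^4 + 128·x^5)·Dx^2 + (-11 - 11·x - 23·x^2 + 169·x^3 + 348·x^4 + 48·x^5 + 64·x^6)·Dx^3  (order 3).
h: a_k = 3, 4, 15, 161/6, 87, 23401/120, …
ICs: h(0) = 3, h′(0) = 4, h′′(0) = 30.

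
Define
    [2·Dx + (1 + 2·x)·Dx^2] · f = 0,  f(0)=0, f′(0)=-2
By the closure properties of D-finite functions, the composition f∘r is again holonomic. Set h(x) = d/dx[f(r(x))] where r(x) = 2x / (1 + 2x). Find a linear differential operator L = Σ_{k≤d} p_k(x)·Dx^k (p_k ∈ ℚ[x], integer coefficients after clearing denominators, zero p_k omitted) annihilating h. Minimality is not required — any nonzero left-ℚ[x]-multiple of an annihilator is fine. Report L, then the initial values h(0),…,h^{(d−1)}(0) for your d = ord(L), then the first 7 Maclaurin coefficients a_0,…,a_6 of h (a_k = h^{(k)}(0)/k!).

f: a_k = 0, -2, 2, -8/3, 4, -32/5, 32/3, …
f∘r: x↦r, Dx↦Dx/r' in L_f ⇒ L₀.
Derive L from L₀ (diff closure).
L = (8 + 24·x) + (1 + 8·x + 12·x^2)·Dx  (order 1).
h: a_k = -4, 32, -208, 1280, -7744, 46592, -279808, …
ICs: h(0) = -4.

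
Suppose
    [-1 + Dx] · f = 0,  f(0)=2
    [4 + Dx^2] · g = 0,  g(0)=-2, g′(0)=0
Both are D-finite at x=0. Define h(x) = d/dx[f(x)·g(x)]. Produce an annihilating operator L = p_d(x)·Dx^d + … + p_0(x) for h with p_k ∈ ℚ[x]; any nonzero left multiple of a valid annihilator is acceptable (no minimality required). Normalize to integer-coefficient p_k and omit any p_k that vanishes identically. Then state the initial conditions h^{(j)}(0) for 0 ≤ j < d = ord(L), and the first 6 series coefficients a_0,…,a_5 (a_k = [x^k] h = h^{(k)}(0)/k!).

f: a_k = 2, 2, 1, 1/3, 1/12, 1/60, …
g: a_k = -2, 0, 4, 0, -4/3, 0, …
L₀ := L_f ⊗_s L_g (sym. prod.), ord ≤ 2.
h₀' ⇒ L via d/dx closure of L₀.
L = 5 - 2·Dx + Dx^2  (order 2).
h: a_k = -4, 12, 22, 14/3, -41/6, -39/10, …
ICs: h(0) = -4, h′(0) = 12.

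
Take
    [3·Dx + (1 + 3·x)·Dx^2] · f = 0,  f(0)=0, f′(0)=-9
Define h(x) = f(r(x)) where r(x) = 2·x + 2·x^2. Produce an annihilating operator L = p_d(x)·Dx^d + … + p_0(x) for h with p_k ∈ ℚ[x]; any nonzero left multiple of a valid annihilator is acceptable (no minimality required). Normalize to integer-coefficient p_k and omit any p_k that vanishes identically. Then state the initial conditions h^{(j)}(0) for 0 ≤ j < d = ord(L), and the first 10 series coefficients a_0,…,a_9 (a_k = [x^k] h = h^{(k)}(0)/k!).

L = (4 + 12·x + 12·x^2)·Dx + (1 + 8·x + 18·x^2 + 12·x^3)·Dx^2  (order 2).
h: a_k = 0, -18, 36, -108, 378, -7128/5, 5616, -159408/7, 94284, -396576, …
ICs: h(0) = 0, h′(0) = -18.

f: a_k = 0, -9, 27/2, -27, 243/4, -729/5, 729/2, -6561/7, 19683/8, -6561, …
Substitute x→r, Dx→(1/r')Dx; clear ⇒ L₀.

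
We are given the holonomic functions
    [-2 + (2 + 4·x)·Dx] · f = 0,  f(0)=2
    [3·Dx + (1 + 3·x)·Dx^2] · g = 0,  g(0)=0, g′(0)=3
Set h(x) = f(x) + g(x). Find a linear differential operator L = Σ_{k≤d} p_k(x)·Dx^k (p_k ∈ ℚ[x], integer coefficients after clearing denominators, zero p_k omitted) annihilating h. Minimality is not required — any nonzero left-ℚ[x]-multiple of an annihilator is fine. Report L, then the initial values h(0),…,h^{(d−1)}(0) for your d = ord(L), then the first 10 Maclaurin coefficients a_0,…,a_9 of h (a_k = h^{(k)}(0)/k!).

f: a_k = 2, 2, -1, 1, -5/4, 7/4, -21/8, 33/8, -429/64, 715/64, …
g: a_k = 0, 3, -9/2, 9, -81/4, 243/5, -243/2, 2187/7, -6561/8, 2187, …
Sum ⇒ L₀ = lclm(L_f,L_g) in ℚ(x)⟨Dx⟩.
L = (9 + 9·x)·Dx + (15 + 54·x + 45·x^2)·Dx^2 + (2 + 13·x + 27·x^2 + 18·x^3)·Dx^3  (order 3).
h: a_k = 2, 5, -11/2, 10, -43/2, 1007/20, -993/8, 17727/56, -52917/64, 140683/64, …
ICs: h(0) = 2, h′(0) = 5, h′′(0) = -11.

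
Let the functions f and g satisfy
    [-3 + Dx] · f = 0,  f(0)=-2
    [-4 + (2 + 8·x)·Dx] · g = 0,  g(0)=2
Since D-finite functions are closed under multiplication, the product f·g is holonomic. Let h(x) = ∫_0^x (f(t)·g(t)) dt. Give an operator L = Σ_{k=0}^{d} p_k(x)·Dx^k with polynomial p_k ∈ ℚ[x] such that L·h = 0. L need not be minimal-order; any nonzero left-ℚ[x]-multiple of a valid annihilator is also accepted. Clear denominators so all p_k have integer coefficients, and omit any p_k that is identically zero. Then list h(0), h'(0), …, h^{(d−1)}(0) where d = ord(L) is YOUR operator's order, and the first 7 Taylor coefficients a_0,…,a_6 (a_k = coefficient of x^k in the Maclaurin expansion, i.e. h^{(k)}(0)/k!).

f: a_k = -2, -6, -9, -9, -27/4, -81/20, -81/40, …
g: a_k = 2, 4, -4, 8, -20, 56, -168, …
h₀=f·g: eliminate ⇒ L₀, order ≤ 1·1.
∫: right-multiply L₀ by Dx.
L = (-5 - 12·x)·Dx + (1 + 4·x)·Dx^2  (order 2).
h: a_k = 0, -4, -10, -34/3, -23/2, -43/10, -631/60, …
ICs: h(0) = 0, h′(0) = -4.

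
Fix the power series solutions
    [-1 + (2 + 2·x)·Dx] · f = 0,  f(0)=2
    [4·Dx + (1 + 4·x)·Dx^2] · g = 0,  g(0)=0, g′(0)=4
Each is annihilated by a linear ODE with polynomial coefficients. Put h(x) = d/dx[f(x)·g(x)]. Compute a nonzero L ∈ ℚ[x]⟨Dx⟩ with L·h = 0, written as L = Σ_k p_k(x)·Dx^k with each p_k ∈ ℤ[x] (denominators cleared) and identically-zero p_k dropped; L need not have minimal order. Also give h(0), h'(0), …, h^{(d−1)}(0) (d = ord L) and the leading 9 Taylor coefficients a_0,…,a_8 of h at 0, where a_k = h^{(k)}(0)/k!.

f: a_k = 2, 1, -1/4, 1/8, -5/64, 7/128, -21/512, 33/1024, -429/16384, …
g: a_k = 0, 4, -8, 64/3, -64, 1024/5, -2048/3, 16384/7, -8192, …
h₀=f·g: eliminate ⇒ L₀, order ≤ 1·2.
Derive L from L₀ (diff closure).
L = (-83 - 40·x + 16·x^2) + (-196 - 372·x - 48·x^2 + 128·x^3)·Dx + (-20 - 104·x - 84·x^2 + 64·x^3 + 64·x^4)·Dx^2  (order 2).
h: a_k = 8, -24, 101, -1250/3, 81349/48, -547691/80, 52913387/1920, -372033667/3360, 12740089997/28672, …
ICs: h(0) = 8, h′(0) = -24.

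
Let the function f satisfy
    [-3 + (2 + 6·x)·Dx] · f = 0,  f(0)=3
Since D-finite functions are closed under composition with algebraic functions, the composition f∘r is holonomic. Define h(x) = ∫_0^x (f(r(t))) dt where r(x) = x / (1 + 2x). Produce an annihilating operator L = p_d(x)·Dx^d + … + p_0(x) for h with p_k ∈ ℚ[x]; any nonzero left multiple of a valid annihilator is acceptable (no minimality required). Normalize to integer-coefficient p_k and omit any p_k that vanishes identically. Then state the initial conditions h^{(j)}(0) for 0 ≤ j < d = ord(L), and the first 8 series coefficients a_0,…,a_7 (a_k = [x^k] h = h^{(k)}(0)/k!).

L = -3·Dx + (2 + 14·x + 20·x^2)·Dx^2  (order 2).
h: a_k = 0, 3, 9/4, -33/8, 585/64, -2979/128, 33909/512, -1477503/7168, …
ICs: h(0) = 0, h′(0) = 3.

f: a_k = 3, 9/2, -27/8, 81/16, -1215/128, 5103/256, -45927/1024, 216513/2048, …
Substitute x→r, Dx→(1/r')Dx; clear ⇒ L₀.
h=∫₀ˣh₀: take L = L₀·Dx.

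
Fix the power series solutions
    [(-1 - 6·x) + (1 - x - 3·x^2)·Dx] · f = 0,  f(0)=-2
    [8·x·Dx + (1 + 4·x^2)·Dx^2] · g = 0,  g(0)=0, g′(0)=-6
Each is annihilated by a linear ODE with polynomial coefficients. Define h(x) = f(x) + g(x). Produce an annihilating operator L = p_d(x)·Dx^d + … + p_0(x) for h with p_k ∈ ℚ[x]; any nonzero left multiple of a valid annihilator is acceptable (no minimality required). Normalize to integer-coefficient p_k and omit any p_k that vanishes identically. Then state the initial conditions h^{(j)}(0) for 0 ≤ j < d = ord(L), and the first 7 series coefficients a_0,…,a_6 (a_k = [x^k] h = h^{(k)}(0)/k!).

f: a_k = -2, -2, -8, -14, -38, -80, -194, …
g: a_k = 0, -6, 0, 8, 0, -96/5, 0, …
f+g: L₀ = lclm(L_f,L_g), ord ≤ 1+2.
L = (-32 + 128·x + 1488·x^2 + 2880·x^3 + 8424·x^4 + 2592·x^6)·Dx + (25 + 160·x + 214·x^2 + 1188·x^3 + 2628·x^4 + 6264·x^5 + 432·x^6 + 2592·x^7)·Dx^2 + (-4 - 9·x - 54·x^2 + 66·x^3 + x^4 + 444·x^5 + 720·x^6 + 144·x^7 + 432·x^8)·Dx^3  (order 3).
h: a_k = -2, -8, -8, -6, -38, -496/5, -194, …
ICs: h(0) = -2, h′(0) = -8, h′′(0) = -16.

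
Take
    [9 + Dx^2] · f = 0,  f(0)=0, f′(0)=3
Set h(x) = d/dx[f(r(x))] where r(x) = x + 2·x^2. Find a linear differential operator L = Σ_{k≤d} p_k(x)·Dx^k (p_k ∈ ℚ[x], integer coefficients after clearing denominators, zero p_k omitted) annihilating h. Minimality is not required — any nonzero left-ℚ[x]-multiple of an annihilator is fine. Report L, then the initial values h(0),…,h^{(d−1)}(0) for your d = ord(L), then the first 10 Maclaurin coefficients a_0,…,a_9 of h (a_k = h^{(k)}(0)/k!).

L = (57 + 144·x + 864·x^2 + 2304·x^3 + 2304·x^4) + (-12 - 48·x)·Dx + (1 + 8·x + 16·x^2)·Dx^2  (order 2).
h: a_k = 3, 12, -27/2, -108, -2079/8, -189/2, 45117/80, 6237/5, 5064363/4480, -124821/224, …
ICs: h(0) = 3, h′(0) = 12.

f: a_k = 0, 3, 0, -9/2, 0, 81/40, 0, -243/560, 0, 243/4480, …
L₀ from L_f via x↦r, Dx↦r'^{-1}Dx.
Differentiate: ansatz ord ≤ ord L₀ ⇒ L.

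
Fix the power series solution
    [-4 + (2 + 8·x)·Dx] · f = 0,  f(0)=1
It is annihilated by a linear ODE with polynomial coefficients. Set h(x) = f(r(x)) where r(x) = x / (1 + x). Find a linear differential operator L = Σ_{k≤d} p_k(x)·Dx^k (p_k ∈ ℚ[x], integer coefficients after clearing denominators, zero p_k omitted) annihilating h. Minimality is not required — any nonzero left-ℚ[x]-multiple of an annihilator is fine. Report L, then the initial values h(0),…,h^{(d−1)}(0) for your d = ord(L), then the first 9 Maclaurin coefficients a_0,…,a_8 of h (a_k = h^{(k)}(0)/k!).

f: a_k = 1, 2, -2, 4, -10, 28, -84, 264, -858, …
f∘r: x↦r, Dx↦Dx/r' in L_f ⇒ L₀.
L = -2 + (1 + 6·x + 5·x^2)·Dx  (order 1).
h: a_k = 1, 2, -4, 10, -30, 102, -376, 1462, -5900, …
ICs: h(0) = 1.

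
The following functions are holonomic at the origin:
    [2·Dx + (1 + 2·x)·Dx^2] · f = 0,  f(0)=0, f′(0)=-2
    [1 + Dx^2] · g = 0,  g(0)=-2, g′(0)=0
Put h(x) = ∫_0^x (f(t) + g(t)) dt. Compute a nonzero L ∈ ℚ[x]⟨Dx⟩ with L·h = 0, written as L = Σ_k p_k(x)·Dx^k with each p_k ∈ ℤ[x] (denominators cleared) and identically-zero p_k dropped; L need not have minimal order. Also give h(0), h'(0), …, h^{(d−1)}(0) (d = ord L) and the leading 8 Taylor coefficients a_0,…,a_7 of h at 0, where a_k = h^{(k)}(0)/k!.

L = (50 + 8·x + 8·x^2)·Dx^2 + (9 + 22·x + 12·x^2 + 8·x^3)·Dx^3 + (50 + 8·x + 8·x^2)·Dx^4 + (9 + 22·x + 12·x^2 + 8·x^3)·Dx^5  (order 5).
h: a_k = 0, -2, -1, 1, -2/3, 47/60, -16/15, 3841/2520, …
ICs: h(0) = 0, h′(0) = -2, h′′(0) = -2, h′′′(0) = 6, h′′′′(0) = -16.

f: a_k = 0, -2, 2, -8/3, 4, -32/5, 32/3, -128/7, …
g: a_k = -2, 0, 1, 0, -1/12, 0, 1/360, 0, …
L₀ := lclm(L_f,L_g); ord L₀ ≤ 2+2.
∫: right-multiply L₀ by Dx.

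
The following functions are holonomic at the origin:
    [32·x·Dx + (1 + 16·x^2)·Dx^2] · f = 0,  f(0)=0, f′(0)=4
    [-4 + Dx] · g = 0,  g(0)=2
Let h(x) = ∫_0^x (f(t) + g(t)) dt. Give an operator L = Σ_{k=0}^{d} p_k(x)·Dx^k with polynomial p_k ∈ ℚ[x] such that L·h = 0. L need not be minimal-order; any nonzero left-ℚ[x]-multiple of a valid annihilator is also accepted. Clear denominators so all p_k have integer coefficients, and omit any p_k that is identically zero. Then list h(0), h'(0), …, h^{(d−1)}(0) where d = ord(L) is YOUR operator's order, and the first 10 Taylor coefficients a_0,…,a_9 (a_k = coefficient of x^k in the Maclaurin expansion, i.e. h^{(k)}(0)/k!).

f: a_k = 0, 4, 0, -64/3, 0, 1024/5, 0, -16384/7, 0, 262144/9, …
g: a_k = 2, 8, 16, 64/3, 64/3, 256/15, 512/45, 2048/315, 1024/315, 4096/2835, …
Sum ⇒ L₀ = lclm(L_f,L_g) in ℚ(x)⟨Dx⟩.
Integrate: L := L₀·Dx.
L = (32 - 256·x - 512·x^2)·Dx^2 + (-12 + 48·x + 64·x^2 - 256·x^3)·Dx^3 + (1 + 4·x + 16·x^2 + 64·x^3)·Dx^4  (order 4).
h: a_k = 0, 2, 6, 16/3, 0, 64/15, 1664/45, 512/315, -91904/315, 1024/2835, …
ICs: h(0) = 0, h′(0) = 2, h′′(0) = 12, h′′′(0) = 32.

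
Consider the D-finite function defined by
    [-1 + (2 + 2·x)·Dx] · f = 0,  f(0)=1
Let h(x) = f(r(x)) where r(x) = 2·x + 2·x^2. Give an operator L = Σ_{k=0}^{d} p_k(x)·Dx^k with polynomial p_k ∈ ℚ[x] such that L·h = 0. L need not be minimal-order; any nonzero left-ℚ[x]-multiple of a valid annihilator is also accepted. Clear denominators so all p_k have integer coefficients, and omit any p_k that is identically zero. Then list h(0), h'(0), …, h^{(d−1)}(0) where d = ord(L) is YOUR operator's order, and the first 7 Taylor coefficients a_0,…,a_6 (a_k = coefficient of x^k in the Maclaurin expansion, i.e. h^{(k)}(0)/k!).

f: a_k = 1, 1/2, -1/8, 1/16, -5/128, 7/256, -21/1024, …
Substitute x→r, Dx→(1/r')Dx; clear ⇒ L₀.
L = (-1 - 2·x) + (1 + 2·x + 2·x^2)·Dx  (order 1).
h: a_k = 1, 1, 1/2, -1/2, 3/8, -1/8, -3/16, …
ICs: h(0) = 1.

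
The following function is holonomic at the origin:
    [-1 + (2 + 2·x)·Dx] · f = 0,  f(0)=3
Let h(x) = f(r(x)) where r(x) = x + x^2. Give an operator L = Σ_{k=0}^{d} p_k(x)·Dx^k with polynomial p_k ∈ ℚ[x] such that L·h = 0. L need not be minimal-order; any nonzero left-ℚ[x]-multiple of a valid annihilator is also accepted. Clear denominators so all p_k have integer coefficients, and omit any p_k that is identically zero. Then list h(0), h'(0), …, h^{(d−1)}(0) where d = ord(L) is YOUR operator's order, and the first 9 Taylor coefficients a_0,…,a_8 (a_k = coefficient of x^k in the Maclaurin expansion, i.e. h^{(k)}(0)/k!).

f: a_k = 3, 3/2, -3/8, 3/16, -15/128, 21/256, -63/1024, 99/2048, -1287/32768, …
Change of var in L_f (x↦r) gives L₀.
L = (-1 - 2·x) + (2 + 2·x + 2·x^2)·Dx  (order 1).
h: a_k = 3, 3/2, 9/8, -9/16, 9/128, 45/256, -171/1024, 63/2048, 2601/32768, …
ICs: h(0) = 3.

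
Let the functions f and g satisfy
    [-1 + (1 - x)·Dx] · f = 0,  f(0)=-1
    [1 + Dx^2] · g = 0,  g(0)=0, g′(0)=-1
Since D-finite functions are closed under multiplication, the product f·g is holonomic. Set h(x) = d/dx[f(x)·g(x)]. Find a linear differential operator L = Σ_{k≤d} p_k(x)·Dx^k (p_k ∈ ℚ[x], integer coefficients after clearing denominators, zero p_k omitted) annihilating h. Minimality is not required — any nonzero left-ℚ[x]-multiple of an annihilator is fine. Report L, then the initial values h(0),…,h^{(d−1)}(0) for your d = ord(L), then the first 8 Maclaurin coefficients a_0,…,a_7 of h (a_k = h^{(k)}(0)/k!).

f: a_k = -1, -1, -1, -1, -1, -1, -1, -1, …
g: a_k = 0, -1, 0, 1/6, 0, -1/120, 0, 1/5040, …
L₀ := L_f ⊗_s L_g (sym. prod.), ord ≤ 2.
Derive L from L₀ (diff closure).
L = (-1 - 2·x + x^2) + (-2 + 2·x)·Dx + (1 - 2·x + x^2)·Dx^2  (order 2).
h: a_k = 1, 2, 5/2, 10/3, 101/24, 101/20, 4241/720, 4241/630, …
ICs: h(0) = 1, h′(0) = 2.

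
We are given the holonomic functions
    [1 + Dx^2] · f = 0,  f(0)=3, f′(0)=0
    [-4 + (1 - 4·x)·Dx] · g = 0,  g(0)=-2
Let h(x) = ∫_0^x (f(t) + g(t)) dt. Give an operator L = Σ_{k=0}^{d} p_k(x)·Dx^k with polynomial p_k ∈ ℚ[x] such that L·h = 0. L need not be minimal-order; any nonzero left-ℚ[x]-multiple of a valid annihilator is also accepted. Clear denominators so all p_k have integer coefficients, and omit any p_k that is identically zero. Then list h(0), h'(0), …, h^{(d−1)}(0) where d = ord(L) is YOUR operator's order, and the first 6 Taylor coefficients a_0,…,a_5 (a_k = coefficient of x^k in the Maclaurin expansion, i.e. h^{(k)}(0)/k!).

f: a_k = 3, 0, -3/2, 0, 1/8, 0, …
g: a_k = -2, -8, -32, -128, -512, -2048, …
Weyl lclm of L_f,L_g ⇒ L₀ (ord ≤ 3).
∫: right-multiply L₀ by Dx.
L = (-388 + 32·x - 64·x^2)·Dx + (33 - 140·x + 48·x^2 - 64·x^3)·Dx^2 + (-388 + 32·x - 64·x^2)·Dx^3 + (33 - 140·x + 48·x^2 - 64·x^3)·Dx^4  (order 4).
h: a_k = 0, 1, -4, -67/6, -32, -819/8, …
ICs: h(0) = 0, h′(0) = 1, h′′(0) = -8, h′′′(0) = -67.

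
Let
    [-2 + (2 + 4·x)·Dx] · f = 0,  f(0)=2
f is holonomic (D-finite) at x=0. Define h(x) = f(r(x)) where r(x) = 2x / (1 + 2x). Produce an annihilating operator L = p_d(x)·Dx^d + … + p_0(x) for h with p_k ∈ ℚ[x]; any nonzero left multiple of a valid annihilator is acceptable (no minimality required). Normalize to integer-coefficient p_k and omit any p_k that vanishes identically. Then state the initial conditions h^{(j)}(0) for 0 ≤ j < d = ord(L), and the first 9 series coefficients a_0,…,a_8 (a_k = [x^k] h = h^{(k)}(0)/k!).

f: a_k = 2, 2, -1, 1, -5/4, 7/4, -21/8, 33/8, -429/64, …
Change of var in L_f (x↦r) gives L₀.
L = -2 + (1 + 8·x + 12·x^2)·Dx  (order 1).
h: a_k = 2, 4, -12, 40, -148, 600, -2616, 12048, -57780, …
ICs: h(0) = 2.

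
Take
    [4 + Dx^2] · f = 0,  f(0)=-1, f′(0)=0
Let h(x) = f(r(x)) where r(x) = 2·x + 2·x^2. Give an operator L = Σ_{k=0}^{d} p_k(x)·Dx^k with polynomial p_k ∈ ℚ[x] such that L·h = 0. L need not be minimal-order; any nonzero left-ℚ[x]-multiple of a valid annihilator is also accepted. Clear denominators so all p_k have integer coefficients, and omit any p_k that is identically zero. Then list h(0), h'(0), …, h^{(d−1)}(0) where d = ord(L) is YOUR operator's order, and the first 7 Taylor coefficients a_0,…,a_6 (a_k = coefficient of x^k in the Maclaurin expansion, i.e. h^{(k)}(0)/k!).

L = (16 + 96·x + 192·x^2 + 128·x^3) - 2·Dx + (1 + 2·x)·Dx^2  (order 2).
h: a_k = -1, 0, 8, 16, -8/3, -128/3, -2624/45, …
ICs: h(0) = -1, h′(0) = 0.

f: a_k = -1, 0, 2, 0, -2/3, 0, 4/45, …
Substitute x→r, Dx→(1/r')Dx; clear ⇒ L₀.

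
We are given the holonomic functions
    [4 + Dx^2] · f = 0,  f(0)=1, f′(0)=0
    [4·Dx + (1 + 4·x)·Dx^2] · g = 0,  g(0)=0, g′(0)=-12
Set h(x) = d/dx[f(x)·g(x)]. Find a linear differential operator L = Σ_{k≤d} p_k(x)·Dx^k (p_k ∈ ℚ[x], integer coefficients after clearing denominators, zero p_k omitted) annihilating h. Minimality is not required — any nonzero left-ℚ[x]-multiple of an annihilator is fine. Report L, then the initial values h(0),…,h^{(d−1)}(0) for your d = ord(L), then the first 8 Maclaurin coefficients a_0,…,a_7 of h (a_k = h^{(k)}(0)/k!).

L = (-832 - 992·x - 5568·x^2 - 12288·x^3 - 2048·x^4 + 24576·x^5 + 16384·x^6) + (-264 - 1568·x - 2560·x^2 + 10240·x^4 + 8192·x^5)·Dx + (-220 - 368·x - 1760·x^2 - 3072·x^3 + 2048·x^4 + 12288·x^5 + 8192·x^6)·Dx^2 + (-66 - 392·x - 640·x^2 + 2560·x^4 + 2048·x^5)·Dx^3 + (-3 - 30·x - 92·x^2 + 640·x^4 + 1536·x^5 + 1024·x^6)·Dx^4  (order 4).
h: a_k = -12, 48, -120, 576, -2472, 10080, -204208/5, 2472704/15, …
ICs: h(0) = -12, h′(0) = 48, h′′(0) = -240, h′′′(0) = 3456.

f: a_k = 1, 0, -2, 0, 2/3, 0, -4/45, 0, …
g: a_k = 0, -12, 24, -64, 192, -3072/5, 2048, -49152/7, …
Product ⇒ symmetric product L₀, ord ≤ 4.
Derive L from L₀ (diff closure).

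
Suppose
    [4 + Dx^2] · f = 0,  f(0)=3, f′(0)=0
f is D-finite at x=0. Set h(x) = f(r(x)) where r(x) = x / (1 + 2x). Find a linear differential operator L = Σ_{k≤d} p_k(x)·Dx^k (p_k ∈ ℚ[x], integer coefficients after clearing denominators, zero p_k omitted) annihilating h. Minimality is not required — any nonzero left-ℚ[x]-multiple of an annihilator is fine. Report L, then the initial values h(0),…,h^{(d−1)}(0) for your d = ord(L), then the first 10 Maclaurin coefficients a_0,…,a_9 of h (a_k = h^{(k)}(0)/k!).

f: a_k = 3, 0, -6, 0, 2, 0, -4/15, 0, 2/105, 0, …
L₀ from L_f via x↦r, Dx↦r'^{-1}Dx.
L = 4 + (4 + 24·x + 48·x^2 + 32·x^3)·Dx + (1 + 8·x + 24·x^2 + 32·x^3 + 16·x^4)·Dx^2  (order 2).
h: a_k = 3, 0, -6, 24, -70, 176, -6004/15, 4176/5, -33398/21, 281312/105, …
ICs: h(0) = 3, h′(0) = 0.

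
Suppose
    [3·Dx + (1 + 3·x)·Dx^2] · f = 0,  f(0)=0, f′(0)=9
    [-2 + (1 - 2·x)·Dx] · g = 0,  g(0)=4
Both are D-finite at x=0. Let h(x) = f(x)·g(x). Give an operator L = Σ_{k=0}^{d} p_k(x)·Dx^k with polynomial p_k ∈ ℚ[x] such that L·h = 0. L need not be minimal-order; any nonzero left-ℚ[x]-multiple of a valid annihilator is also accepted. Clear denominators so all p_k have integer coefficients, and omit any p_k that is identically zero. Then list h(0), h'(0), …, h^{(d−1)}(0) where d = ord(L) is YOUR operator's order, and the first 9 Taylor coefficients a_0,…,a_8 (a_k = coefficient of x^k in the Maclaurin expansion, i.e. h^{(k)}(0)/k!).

f: a_k = 0, 9, -27/2, 27, -243/4, 729/5, -729/2, 6561/7, -19683/8, …
g: a_k = 4, 8, 16, 32, 64, 128, 256, 512, 1024, …
L₀ := L_f ⊗_s L_g (sym. prod.), ord ≤ 2.
L = 6 + (1 + 18·x)·Dx + (-1 - x + 6·x^2)·Dx^2  (order 2).
h: a_k = 0, 36, 18, 144, 45, 3366/5, -558/5, 123408/35, -195273/70, …
ICs: h(0) = 0, h′(0) = 36.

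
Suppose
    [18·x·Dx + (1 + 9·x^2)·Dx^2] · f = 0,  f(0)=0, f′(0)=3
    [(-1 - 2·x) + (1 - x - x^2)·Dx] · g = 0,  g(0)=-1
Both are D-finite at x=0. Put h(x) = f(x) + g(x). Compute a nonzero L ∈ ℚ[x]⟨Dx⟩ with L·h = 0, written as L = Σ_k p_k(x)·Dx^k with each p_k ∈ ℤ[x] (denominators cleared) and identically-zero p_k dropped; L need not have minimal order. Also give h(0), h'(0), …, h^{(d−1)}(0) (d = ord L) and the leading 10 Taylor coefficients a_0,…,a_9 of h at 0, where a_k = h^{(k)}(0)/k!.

f: a_k = 0, 3, 0, -9, 0, 243/5, 0, -2187/7, 0, 2187, …
g: a_k = -1, -1, -2, -3, -5, -8, -13, -21, -34, -55, …
h₀=f+g: left-lcm gives L₀, ord ≤ 3.
L = (36 - 144·x - 1440·x^2 - 2376·x^3 - 3186·x^4 - 486·x^6)·Dx + (-18 - 24·x + 108·x^2 - 444·x^3 - 2313·x^4 - 2178·x^5 - 243·x^6 - 486·x^7)·Dx^2 + (2 + 10·x + 34·x^2 + 48·x^3 + 123·x^4 - 387·x^5 - 198·x^6 - 81·x^7 - 81·x^8)·Dx^3  (order 3).
h: a_k = -1, 2, -2, -12, -5, 203/5, -13, -2334/7, -34, 2132, …
ICs: h(0) = -1, h′(0) = 2, h′′(0) = -4.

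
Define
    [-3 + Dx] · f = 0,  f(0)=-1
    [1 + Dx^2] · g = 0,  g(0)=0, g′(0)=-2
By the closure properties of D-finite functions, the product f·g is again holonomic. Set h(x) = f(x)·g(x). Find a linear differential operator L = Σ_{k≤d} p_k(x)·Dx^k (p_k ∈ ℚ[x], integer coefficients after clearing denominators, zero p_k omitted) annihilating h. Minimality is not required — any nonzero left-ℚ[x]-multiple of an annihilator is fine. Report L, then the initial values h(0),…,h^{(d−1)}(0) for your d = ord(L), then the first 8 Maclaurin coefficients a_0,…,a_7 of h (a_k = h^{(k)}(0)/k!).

f: a_k = -1, -3, -9/2, -9/2, -27/8, -81/40, -81/80, -243/560, …
g: a_k = 0, -2, 0, 1/3, 0, -1/60, 0, 1/2520, …
f·g: L₀ = L_f ⊗_s L_g, ord ≤ 1·2.
L = 10 - 6·Dx + Dx^2  (order 2).
h: a_k = 0, 2, 6, 26/3, 8, 79/15, 13/5, 307/315, …
ICs: h(0) = 0, h′(0) = 2.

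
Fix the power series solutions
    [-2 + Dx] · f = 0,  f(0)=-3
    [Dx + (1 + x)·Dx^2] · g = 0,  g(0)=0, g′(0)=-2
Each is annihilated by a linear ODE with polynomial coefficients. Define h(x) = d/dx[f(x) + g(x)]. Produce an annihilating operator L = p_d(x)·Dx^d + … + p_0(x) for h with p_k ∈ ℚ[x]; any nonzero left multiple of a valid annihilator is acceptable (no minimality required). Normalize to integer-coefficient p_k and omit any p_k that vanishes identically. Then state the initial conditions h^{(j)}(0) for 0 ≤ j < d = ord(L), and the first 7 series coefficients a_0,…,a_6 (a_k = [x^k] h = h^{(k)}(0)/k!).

f: a_k = -3, -6, -6, -4, -2, -4/5, -4/15, …
g: a_k = 0, -2, 1, -2/3, 1/2, -2/5, 1/3, …
Weyl lclm of L_f,L_g ⇒ L₀ (ord ≤ 3).
Derive L from L₀ (diff closure).
L = (-8 - 4·x) + (-2 - 8·x - 4·x^2)·Dx + (3 + 5·x + 2·x^2)·Dx^2  (order 2).
h: a_k = -8, -10, -14, -6, -6, 2/5, -38/15, …
ICs: h(0) = -8, h′(0) = -10.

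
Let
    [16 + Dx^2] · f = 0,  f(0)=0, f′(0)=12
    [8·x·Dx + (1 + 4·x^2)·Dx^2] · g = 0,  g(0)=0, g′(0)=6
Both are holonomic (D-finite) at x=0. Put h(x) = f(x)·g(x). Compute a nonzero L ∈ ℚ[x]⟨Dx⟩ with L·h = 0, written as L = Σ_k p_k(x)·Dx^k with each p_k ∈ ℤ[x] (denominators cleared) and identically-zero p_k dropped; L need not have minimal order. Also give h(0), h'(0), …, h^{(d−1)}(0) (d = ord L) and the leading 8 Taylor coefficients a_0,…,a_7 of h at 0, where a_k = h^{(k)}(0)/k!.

L = (2560 + 29696·x^2 + 118784·x^4 + 262144·x^6 + 262144·x^8) + (1536·x + 14336·x^3 + 49152·x^5 + 65536·x^7)·Dx + (240 + 3008·x^2 + 13824·x^4 + 32768·x^6 + 32768·x^8)·Dx^2 + (96·x + 896·x^3 + 3072·x^5 + 4096·x^7)·Dx^3 + (5 + 72·x^2 + 400·x^4 + 1024·x^6 + 1024·x^8)·Dx^4  (order 4).
h: a_k = 0, 0, 72, 0, -288, 0, 640, 0, …
ICs: h(0) = 0, h′(0) = 0, h′′(0) = 144, h′′′(0) = 0.

f: a_k = 0, 12, 0, -32, 0, 128/5, 0, -1024/105, …
g: a_k = 0, 6, 0, -8, 0, 96/5, 0, -384/7, …
h₀=f·g: eliminate ⇒ L₀, order ≤ 2·2.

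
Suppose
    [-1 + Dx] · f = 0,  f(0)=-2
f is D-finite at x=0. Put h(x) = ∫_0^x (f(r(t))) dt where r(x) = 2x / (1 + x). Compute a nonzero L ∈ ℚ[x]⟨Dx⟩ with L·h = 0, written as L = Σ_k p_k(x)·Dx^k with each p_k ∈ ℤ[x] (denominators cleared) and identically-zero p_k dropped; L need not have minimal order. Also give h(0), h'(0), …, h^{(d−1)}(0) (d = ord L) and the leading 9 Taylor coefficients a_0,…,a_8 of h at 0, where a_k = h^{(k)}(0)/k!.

f: a_k = -2, -2, -1, -1/3, -1/12, -1/60, -1/360, -1/2520, -1/20160, …
Change of var in L_f (x↦r) gives L₀.
∫: right-multiply L₀ by Dx.
L = -2·Dx + (1 + 2·x + x^2)·Dx^2  (order 2).
h: a_k = 0, -2, -2, 0, 1/3, -4/15, 2/15, -8/315, -5/126, …
ICs: h(0) = 0, h′(0) = -2.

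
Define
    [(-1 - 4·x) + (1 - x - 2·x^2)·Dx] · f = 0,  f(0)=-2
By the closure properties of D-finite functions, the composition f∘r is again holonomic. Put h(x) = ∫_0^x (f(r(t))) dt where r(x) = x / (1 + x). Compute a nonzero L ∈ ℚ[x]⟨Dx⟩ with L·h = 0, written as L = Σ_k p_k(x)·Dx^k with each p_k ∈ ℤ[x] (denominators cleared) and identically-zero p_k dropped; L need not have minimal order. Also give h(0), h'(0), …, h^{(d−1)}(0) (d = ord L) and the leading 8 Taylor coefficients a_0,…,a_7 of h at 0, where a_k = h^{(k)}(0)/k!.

f: a_k = -2, -2, -6, -10, -22, -42, -86, -170, …
L₀ from L_f via x↦r, Dx↦r'^{-1}Dx.
h=∫₀ˣh₀: take L = L₀·Dx.
L = (1 + 5·x)·Dx + (-1 - 2·x + x^2 + 2·x^3)·Dx^2  (order 2).
h: a_k = 0, -2, -1, -4/3, 0, -8/5, 4/3, -24/7, …
ICs: h(0) = 0, h′(0) = -2.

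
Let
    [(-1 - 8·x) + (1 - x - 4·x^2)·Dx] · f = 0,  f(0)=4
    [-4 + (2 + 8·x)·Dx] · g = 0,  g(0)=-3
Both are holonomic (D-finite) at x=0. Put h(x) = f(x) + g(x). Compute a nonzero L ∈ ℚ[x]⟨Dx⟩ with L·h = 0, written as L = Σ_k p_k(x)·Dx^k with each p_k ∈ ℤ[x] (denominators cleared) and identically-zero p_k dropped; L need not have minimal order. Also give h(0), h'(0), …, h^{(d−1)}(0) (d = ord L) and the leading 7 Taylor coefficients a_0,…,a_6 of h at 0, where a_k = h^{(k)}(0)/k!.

f: a_k = 4, 4, 20, 36, 116, 260, 724, …
g: a_k = -3, -6, 6, -12, 30, -84, 252, …
Weyl lclm of L_f,L_g ⇒ L₀ (ord ≤ 2).
L = (-24 - 156·x - 336·x^2 - 640·x^3) + (14 + 96·x + 420·x^2 + 1184·x^3 + 1600·x^4)·Dx + (1 - 11·x - 90·x^2 - 24·x^3 + 544·x^4 + 640·x^5)·Dx^2  (order 2).
h: a_k = 1, -2, 26, 24, 146, 176, 976, …
ICs: h(0) = 1, h′(0) = -2.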